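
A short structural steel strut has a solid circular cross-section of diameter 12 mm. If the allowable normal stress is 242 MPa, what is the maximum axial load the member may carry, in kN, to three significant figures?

A = 113.1 mm².
P_max = σ_allow · A = 242 · 113.1 = 27370 N = 27.37 kN.

27.4 kN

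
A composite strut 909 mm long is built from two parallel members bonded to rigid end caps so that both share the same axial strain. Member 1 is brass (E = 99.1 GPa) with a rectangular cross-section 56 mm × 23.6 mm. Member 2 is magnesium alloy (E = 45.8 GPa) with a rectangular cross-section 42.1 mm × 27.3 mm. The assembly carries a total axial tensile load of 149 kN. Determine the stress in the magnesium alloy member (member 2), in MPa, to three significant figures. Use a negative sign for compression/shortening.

37.2 MPa

A_1 = 1322 mm².
A_2 = 1149 mm².
Equal strain + equilibrium ⇒ each member carries load in proportion to AE: A₁E₁ = 131000000 N, A₂E₂ = 52640000 N, ΣAE = 183600000 N.
σ₂ = P·E₂/ΣAE = 149000·45800/183600000 = 37.17 MPa.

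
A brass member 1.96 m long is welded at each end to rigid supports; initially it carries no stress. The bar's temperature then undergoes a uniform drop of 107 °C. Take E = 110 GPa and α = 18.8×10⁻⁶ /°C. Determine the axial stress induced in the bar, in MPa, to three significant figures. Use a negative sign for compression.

221 MPa

Free thermal expansion αLΔT = 18.8e-6 · 1960 · -107 = -3.943 mm.
The walls impose strain ε = −(-3.943)/1960 = 2.0116e-03; σ = Eε = 110000 · 2.0116e-03 = 221.3 MPa.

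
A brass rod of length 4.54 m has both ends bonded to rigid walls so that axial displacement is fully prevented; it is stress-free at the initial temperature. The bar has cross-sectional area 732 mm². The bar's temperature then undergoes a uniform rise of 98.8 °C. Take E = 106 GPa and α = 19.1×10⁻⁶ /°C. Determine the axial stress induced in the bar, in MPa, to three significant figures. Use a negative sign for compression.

Free thermal expansion αLΔT = 19.1e-6 · 4540 · 98.8 = 8.567 mm.
The walls impose strain ε = −(8.567)/4540 = -1.8871e-03; σ = Eε = 106000 · -1.8871e-03 = -200 MPa.

-200 MPa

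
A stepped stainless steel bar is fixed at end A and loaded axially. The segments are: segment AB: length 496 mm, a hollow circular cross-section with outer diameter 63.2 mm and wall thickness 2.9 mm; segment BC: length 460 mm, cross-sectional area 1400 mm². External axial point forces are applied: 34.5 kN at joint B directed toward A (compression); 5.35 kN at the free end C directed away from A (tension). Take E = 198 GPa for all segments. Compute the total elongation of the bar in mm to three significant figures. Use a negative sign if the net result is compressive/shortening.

-0.124 mm

Internal axial forces (sectioning from the free end, tension +): N_BC = 5.35 kN, N_AB = -29.15 kN.
A_AB = 549.4 mm².
δ_AB = -29150·496/(549.4·198000) = -0.1329 mm
δ_BC = 5350·460/(1400·198000) = 0.008878 mm
δ = Σδ_i = -0.124 mm.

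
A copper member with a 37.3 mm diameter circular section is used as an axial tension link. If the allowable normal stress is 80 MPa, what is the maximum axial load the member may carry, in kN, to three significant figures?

87.4 kN

A = 1093 mm².
P_max = σ_allow · A = 80 · 1093 = 87420 N = 87.42 kN.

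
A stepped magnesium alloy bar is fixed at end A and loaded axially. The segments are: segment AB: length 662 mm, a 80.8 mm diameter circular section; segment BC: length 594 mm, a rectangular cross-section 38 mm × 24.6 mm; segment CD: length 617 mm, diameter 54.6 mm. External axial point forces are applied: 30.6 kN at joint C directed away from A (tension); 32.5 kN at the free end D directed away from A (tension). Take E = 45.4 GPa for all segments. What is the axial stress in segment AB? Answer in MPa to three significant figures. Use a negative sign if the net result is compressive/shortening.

Internal axial forces (sectioning from the free end, tension +): N_CD = 32.5 kN, N_BC = 63.1 kN, N_AB = 63.1 kN.
A_AB = 5128 mm².
σ_AB = N_AB/A_AB = 63100/5128 = 12.31 MPa.

12.3 MPa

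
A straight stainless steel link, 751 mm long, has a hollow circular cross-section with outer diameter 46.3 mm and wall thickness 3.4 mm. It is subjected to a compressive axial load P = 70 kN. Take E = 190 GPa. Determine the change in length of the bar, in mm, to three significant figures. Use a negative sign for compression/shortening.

A = 458.2 mm².
δ_mech = NL/(AE) = -70000·751/(458.2·190000) = -0.6038 mm.

-0.604 mm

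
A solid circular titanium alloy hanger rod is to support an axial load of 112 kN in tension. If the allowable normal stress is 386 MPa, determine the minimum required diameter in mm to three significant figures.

19.2 mm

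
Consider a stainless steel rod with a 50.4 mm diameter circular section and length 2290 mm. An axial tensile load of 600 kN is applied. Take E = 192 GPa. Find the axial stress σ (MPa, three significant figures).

A = 1995 mm².
σ = N/A = 600000/1995 = 300.7 MPa.

301 MPa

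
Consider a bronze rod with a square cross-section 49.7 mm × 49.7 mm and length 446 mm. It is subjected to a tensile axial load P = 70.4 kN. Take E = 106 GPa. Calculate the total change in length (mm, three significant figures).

0.120 mm

A = 2470 mm².
δ_mech = NL/(AE) = 70400·446/(2470·106000) = 0.1199 mm.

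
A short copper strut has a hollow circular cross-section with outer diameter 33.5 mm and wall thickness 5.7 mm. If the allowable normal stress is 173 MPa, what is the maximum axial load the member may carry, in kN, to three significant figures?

86.1 kN

A = 497.8 mm².
P_max = σ_allow · A = 173 · 497.8 = 86120 N = 86.12 kN.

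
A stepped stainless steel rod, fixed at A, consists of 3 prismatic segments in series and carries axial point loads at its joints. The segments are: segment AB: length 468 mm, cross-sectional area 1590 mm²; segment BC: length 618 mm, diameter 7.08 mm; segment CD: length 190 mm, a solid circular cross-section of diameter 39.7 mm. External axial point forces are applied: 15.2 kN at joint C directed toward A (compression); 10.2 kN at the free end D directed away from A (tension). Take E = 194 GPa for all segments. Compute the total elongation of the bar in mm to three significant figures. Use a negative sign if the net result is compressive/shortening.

Internal axial forces (sectioning from the free end, tension +): N_CD = 10.2 kN, N_BC = -5 kN, N_AB = -5 kN.
A_BC = 39.37 mm².
A_CD = 1238 mm².
δ_AB = -5000·468/(1590·194000) = -0.007586 mm
δ_BC = -5000·618/(39.37·194000) = -0.4046 mm
δ_CD = 10200·190/(1238·194000) = 0.00807 mm
δ = Σδ_i = -0.4041 mm.

-0.404 mm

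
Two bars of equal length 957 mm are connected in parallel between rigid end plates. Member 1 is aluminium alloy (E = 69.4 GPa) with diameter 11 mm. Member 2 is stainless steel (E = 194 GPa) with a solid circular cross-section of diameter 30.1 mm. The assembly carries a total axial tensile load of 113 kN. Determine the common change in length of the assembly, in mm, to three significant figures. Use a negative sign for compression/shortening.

A_1 = 95.03 mm².
A_2 = 711.6 mm².
Equal strain + equilibrium ⇒ each member carries load in proportion to AE: A₁E₁ = 6595000 N, A₂E₂ = 138000000 N, ΣAE = 144600000 N.
δ = PL/ΣAE = 113000·957/144600000 = 0.7476 mm.

0.748 mm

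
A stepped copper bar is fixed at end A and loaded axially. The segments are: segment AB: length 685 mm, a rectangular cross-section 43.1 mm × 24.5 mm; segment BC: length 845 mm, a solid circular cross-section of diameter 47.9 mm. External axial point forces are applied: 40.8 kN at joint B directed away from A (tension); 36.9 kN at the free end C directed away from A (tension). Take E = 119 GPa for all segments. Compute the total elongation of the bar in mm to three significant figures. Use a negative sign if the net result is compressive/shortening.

0.569 mm

Internal axial forces (sectioning from the free end, tension +): N_BC = 36.9 kN, N_AB = 77.7 kN.
A_AB = 1056 mm².
A_BC = 1802 mm².
δ_AB = 77700·685/(1056·119000) = 0.4236 mm
δ_BC = 36900·845/(1802·119000) = 0.1454 mm
δ = Σδ_i = 0.569 mm.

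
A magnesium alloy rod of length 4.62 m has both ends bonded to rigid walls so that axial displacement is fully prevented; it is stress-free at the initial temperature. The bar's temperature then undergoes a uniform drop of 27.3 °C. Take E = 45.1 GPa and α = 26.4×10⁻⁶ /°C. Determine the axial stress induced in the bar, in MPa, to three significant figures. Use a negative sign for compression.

Free thermal expansion αLΔT = 26.4e-6 · 4620 · -27.3 = -3.33 mm.
The walls impose strain ε = −(-3.33)/4620 = 7.2072e-04; σ = Eε = 45100 · 7.2072e-04 = 32.5 MPa.

32.5 MPa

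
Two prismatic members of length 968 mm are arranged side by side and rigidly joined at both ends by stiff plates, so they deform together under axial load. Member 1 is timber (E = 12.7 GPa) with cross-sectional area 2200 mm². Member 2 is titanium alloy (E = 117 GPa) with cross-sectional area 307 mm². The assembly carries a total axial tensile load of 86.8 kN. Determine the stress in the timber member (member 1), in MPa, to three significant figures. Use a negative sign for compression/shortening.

Equal strain + equilibrium ⇒ each member carries load in proportion to AE: A₁E₁ = 27940000 N, A₂E₂ = 35920000 N, ΣAE = 63860000 N.
σ₁ = P·E₁/ΣAE = 86800·12700/63860000 = 17.26 MPa.

17.3 MPa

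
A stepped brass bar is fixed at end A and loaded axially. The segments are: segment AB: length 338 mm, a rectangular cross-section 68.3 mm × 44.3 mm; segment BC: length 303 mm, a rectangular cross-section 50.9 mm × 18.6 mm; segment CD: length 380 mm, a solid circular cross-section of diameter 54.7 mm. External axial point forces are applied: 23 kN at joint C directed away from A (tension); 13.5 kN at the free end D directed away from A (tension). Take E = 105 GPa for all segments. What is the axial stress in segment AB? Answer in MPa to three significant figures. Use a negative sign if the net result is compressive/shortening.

12.1 MPa

Internal axial forces (sectioning from the free end, tension +): N_CD = 13.5 kN, N_BC = 36.5 kN, N_AB = 36.5 kN.
A_AB = 3026 mm².
σ_AB = N_AB/A_AB = 36500/3026 = 12.06 MPa.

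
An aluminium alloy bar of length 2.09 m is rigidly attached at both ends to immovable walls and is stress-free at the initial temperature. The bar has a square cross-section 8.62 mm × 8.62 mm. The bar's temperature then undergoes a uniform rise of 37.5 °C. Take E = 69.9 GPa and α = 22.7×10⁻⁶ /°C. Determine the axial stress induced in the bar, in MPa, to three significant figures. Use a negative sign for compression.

-59.5 MPa

Free thermal expansion αLΔT = 22.7e-6 · 2090 · 37.5 = 1.779 mm.
The walls impose strain ε = −(1.779)/2090 = -8.5125e-04; σ = Eε = 69900 · -8.5125e-04 = -59.5 MPa.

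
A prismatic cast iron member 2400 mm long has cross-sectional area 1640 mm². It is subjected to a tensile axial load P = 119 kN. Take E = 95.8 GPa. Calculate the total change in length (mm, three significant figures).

1.82 mm

δ_mech = NL/(AE) = 119000·2400/(1640·95800) = 1.818 mm.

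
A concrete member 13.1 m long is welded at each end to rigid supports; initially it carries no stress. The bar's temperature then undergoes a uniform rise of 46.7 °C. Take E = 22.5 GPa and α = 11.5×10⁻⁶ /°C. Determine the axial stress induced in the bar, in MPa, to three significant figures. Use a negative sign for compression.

-12.1 MPa

Free thermal expansion αLΔT = 11.5e-6 · 13100 · 46.7 = 7.035 mm.
The walls impose strain ε = −(7.035)/13100 = -5.3705e-04; σ = Eε = 22500 · -5.3705e-04 = -12.08 MPa.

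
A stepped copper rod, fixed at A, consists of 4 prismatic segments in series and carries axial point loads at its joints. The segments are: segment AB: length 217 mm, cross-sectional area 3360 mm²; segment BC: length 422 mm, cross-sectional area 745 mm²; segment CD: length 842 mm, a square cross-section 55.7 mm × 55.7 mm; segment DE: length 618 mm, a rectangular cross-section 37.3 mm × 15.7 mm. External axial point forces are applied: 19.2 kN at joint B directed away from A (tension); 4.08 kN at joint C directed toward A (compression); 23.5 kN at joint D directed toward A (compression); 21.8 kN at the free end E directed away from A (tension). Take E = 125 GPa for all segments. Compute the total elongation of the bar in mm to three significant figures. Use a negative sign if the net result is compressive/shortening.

0.161 mm

Internal axial forces (sectioning from the free end, tension +): N_DE = 21.8 kN, N_CD = -1.7 kN, N_BC = -5.78 kN, N_AB = 13.42 kN.
A_CD = 3102 mm².
A_DE = 585.6 mm².
δ_AB = 13420·217/(3360·125000) = 0.006934 mm
δ_BC = -5780·422/(745·125000) = -0.02619 mm
δ_CD = -1700·842/(3102·125000) = -0.003691 mm
δ_DE = 21800·618/(585.6·125000) = 0.184 mm
δ = Σδ_i = 0.1611 mm.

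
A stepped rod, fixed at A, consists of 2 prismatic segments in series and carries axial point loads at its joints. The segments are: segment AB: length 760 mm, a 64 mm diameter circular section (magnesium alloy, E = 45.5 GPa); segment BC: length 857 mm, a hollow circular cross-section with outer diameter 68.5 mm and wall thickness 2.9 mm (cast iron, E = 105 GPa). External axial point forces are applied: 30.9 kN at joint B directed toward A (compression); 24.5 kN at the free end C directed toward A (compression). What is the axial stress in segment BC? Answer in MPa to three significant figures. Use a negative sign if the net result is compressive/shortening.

Internal axial forces (sectioning from the free end, tension +): N_BC = -24.5 kN, N_AB = -55.4 kN.
A_BC = 597.7 mm².
σ_BC = N_BC/A_BC = -24500/597.7 = -40.99 MPa.

-41.0 MPa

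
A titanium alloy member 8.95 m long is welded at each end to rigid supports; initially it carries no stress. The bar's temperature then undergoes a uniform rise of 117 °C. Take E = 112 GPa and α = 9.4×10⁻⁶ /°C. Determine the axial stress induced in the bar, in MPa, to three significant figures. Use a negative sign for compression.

-123 MPa

Free thermal expansion αLΔT = 9.4e-6 · 8950 · 117 = 9.843 mm.
The walls impose strain ε = −(9.843)/8950 = -1.0998e-03; σ = Eε = 112000 · -1.0998e-03 = -123.2 MPa.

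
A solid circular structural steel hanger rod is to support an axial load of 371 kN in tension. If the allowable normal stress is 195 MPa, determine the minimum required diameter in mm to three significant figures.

Required area A ≥ P/σ_allow = 371000/195 = 1903 mm².
For a solid circular section, d ≥ √(4A/π) = 49.22 mm.

49.2 mm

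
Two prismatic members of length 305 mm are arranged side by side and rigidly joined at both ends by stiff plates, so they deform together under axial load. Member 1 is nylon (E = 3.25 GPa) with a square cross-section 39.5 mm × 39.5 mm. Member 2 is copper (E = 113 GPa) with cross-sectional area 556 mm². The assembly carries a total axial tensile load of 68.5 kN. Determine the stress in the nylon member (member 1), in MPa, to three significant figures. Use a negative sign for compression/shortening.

A_1 = 1560 mm².
Equal strain + equilibrium ⇒ each member carries load in proportion to AE: A₁E₁ = 5071000 N, A₂E₂ = 62830000 N, ΣAE = 67900000 N.
σ₁ = P·E₁/ΣAE = 68500·3250/67900000 = 3.279 MPa.

3.28 MPa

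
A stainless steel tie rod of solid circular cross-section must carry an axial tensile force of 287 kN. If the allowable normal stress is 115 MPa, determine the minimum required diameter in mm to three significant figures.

Required area A ≥ P/σ_allow = 287000/115 = 2496 mm².
For a solid circular section, d ≥ √(4A/π) = 56.37 mm.

56.4 mm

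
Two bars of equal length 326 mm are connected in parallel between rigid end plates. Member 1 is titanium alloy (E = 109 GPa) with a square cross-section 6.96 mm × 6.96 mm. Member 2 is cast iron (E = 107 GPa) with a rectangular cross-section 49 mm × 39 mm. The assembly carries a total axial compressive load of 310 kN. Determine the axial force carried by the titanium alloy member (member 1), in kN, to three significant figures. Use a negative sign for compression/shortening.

-7.80 kN

A_1 = 48.44 mm².
A_2 = 1911 mm².
Equal strain + equilibrium ⇒ each member carries load in proportion to AE: A₁E₁ = 5280000 N, A₂E₂ = 204500000 N, ΣAE = 209800000 N.
F₁ = P·A₁E₁/ΣAE = -310000·5280000/209800000 = -7804 N.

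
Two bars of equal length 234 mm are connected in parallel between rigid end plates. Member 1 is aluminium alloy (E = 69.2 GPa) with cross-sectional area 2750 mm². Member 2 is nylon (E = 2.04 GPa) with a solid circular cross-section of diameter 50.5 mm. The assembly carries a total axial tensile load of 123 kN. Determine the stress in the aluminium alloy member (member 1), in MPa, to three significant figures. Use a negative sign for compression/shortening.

43.8 MPa

A_2 = 2003 mm².
Equal strain + equilibrium ⇒ each member carries load in proportion to AE: A₁E₁ = 190300000 N, A₂E₂ = 4086000 N, ΣAE = 194400000 N.
σ₁ = P·E₁/ΣAE = 123000·69200/194400000 = 43.79 MPa.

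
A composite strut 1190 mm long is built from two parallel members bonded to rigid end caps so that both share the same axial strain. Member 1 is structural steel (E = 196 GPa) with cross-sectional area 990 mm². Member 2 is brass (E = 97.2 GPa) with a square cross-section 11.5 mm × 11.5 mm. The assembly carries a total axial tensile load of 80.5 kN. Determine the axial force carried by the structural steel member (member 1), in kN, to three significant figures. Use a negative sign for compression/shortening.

A_2 = 132.2 mm².
Equal strain + equilibrium ⇒ each member carries load in proportion to AE: A₁E₁ = 194000000 N, A₂E₂ = 12850000 N, ΣAE = 206900000 N.
F₁ = P·A₁E₁/ΣAE = 80500·194000000/206900000 = 75500 N.

75.5 kN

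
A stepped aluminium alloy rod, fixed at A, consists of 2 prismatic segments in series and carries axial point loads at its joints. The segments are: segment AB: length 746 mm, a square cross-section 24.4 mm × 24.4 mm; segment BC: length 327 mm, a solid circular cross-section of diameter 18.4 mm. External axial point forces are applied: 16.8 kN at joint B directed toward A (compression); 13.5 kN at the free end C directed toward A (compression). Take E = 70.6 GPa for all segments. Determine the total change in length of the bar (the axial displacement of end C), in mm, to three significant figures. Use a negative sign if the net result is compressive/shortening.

Internal axial forces (sectioning from the free end, tension +): N_BC = -13.5 kN, N_AB = -30.3 kN.
A_AB = 595.4 mm².
A_BC = 265.9 mm².
δ_AB = -30300·746/(595.4·70600) = -0.5378 mm
δ_BC = -13500·327/(265.9·70600) = -0.2352 mm
δ = Σδ_i = -0.7729 mm.

-0.773 mm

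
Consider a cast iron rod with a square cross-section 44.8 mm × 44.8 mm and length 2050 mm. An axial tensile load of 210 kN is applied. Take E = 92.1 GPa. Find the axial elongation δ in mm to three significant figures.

A = 2007 mm².
δ_mech = NL/(AE) = 210000·2050/(2007·92100) = 2.329 mm.

2.33 mm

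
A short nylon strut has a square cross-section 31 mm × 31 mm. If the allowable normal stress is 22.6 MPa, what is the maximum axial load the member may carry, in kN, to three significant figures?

A = 961 mm².
P_max = σ_allow · A = 22.6 · 961 = 21720 N = 21.72 kN.

21.7 kN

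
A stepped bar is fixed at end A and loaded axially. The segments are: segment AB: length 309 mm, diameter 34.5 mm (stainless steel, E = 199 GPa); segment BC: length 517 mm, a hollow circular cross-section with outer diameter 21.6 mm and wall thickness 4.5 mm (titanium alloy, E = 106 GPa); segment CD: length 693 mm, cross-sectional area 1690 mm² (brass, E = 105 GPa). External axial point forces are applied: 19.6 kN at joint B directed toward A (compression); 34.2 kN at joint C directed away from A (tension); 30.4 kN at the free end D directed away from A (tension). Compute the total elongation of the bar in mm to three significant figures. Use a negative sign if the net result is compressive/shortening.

Internal axial forces (sectioning from the free end, tension +): N_CD = 30.4 kN, N_BC = 64.6 kN, N_AB = 45 kN.
A_AB = 934.8 mm².
A_BC = 241.7 mm².
δ_AB = 45000·309/(934.8·199000) = 0.07475 mm
δ_BC = 64600·517/(241.7·106000) = 1.303 mm
δ_CD = 30400·693/(1690·105000) = 0.1187 mm
δ = Σδ_i = 1.497 mm.

1.50 mm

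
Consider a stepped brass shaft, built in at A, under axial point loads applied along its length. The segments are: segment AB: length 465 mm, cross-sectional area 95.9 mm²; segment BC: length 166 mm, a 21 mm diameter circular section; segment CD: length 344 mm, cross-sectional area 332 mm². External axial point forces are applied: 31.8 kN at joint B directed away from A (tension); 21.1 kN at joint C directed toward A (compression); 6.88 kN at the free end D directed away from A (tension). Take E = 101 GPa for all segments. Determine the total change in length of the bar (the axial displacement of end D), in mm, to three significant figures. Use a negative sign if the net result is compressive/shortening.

Internal axial forces (sectioning from the free end, tension +): N_CD = 6.88 kN, N_BC = -14.22 kN, N_AB = 17.58 kN.
A_BC = 346.4 mm².
δ_AB = 17580·465/(95.9·101000) = 0.844 mm
δ_BC = -14220·166/(346.4·101000) = -0.06748 mm
δ_CD = 6880·344/(332·101000) = 0.07058 mm
δ = Σδ_i = 0.8471 mm.

0.847 mm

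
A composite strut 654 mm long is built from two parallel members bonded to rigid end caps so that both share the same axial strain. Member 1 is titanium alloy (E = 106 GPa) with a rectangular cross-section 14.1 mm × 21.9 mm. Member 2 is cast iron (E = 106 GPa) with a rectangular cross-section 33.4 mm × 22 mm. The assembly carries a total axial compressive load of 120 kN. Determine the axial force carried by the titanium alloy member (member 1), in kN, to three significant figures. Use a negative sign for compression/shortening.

A_1 = 308.8 mm².
A_2 = 734.8 mm².
Equal strain + equilibrium ⇒ each member carries load in proportion to AE: A₁E₁ = 32730000 N, A₂E₂ = 77890000 N, ΣAE = 110600000 N.
F₁ = P·A₁E₁/ΣAE = -120000·32730000/110600000 = -35510 N.

-35.5 kN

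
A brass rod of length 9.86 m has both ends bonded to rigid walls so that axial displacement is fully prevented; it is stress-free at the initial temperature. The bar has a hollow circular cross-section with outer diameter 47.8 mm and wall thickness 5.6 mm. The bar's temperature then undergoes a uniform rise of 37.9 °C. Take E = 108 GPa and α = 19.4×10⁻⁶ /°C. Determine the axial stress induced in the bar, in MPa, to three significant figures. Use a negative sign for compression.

-79.4 MPa

Free thermal expansion αLΔT = 19.4e-6 · 9860 · 37.9 = 7.25 mm.
The walls impose strain ε = −(7.25)/9860 = -7.3526e-04; σ = Eε = 108000 · -7.3526e-04 = -79.41 MPa.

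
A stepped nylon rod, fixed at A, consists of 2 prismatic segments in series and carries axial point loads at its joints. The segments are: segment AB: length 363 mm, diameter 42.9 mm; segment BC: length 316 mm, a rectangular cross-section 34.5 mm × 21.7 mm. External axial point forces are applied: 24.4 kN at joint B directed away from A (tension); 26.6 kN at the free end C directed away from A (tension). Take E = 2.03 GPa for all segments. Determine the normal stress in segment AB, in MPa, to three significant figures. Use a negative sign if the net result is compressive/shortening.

35.3 MPa

Internal axial forces (sectioning from the free end, tension +): N_BC = 26.6 kN, N_AB = 51 kN.
A_AB = 1445 mm².
σ_AB = N_AB/A_AB = 51000/1445 = 35.28 MPa.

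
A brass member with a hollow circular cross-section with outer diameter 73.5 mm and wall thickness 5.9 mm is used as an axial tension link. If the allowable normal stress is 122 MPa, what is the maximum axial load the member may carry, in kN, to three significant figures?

153 kN

A = 1253 mm².
P_max = σ_allow · A = 122 · 1253 = 152900 N = 152.9 kN.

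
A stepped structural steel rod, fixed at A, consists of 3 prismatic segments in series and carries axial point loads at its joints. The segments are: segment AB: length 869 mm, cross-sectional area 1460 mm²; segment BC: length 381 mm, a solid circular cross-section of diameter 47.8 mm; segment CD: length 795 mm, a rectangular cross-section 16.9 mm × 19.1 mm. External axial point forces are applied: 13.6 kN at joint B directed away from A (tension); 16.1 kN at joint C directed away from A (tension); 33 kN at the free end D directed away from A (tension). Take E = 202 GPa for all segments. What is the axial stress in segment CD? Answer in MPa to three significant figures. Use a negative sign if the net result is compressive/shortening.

Internal axial forces (sectioning from the free end, tension +): N_CD = 33 kN, N_BC = 49.1 kN, N_AB = 62.7 kN.
A_CD = 322.8 mm².
σ_CD = N_CD/A_CD = 33000/322.8 = 102.2 MPa.

102 MPa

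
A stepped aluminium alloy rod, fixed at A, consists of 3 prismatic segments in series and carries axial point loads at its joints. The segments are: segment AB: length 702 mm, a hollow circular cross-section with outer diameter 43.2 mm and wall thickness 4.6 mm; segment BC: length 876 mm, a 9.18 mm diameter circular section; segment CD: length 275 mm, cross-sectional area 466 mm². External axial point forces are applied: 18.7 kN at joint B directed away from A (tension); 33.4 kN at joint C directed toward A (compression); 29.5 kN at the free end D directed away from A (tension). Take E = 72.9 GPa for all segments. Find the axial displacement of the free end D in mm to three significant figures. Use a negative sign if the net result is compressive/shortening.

Internal axial forces (sectioning from the free end, tension +): N_CD = 29.5 kN, N_BC = -3.9 kN, N_AB = 14.8 kN.
A_AB = 557.8 mm².
A_BC = 66.19 mm².
δ_AB = 14800·702/(557.8·72900) = 0.2555 mm
δ_BC = -3900·876/(66.19·72900) = -0.7081 mm
δ_CD = 29500·275/(466·72900) = 0.2388 mm
δ = Σδ_i = -0.2138 mm.

-0.214 mm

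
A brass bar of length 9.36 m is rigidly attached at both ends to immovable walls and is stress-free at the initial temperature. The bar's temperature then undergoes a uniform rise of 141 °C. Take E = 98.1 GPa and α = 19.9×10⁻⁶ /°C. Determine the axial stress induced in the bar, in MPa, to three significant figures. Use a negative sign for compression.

-275 MPa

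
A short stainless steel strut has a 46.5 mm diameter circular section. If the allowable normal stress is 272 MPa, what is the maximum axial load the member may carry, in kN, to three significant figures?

462 kN

A = 1698 mm².
P_max = σ_allow · A = 272 · 1698 = 461900 N = 461.9 kN.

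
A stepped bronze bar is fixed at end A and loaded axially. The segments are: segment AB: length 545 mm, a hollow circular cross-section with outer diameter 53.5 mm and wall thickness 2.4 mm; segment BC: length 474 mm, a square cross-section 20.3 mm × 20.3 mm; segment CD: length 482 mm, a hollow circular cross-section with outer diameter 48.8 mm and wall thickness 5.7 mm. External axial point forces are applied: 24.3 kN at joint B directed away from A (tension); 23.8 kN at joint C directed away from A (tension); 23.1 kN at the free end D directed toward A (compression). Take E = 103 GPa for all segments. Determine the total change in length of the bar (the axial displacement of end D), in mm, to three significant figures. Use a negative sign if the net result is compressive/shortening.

Internal axial forces (sectioning from the free end, tension +): N_CD = -23.1 kN, N_BC = 0.7 kN, N_AB = 25 kN.
A_AB = 385.3 mm².
A_BC = 412.1 mm².
A_CD = 771.8 mm².
δ_AB = 25000·545/(385.3·103000) = 0.3433 mm
δ_BC = 700·474/(412.1·103000) = 0.007817 mm
δ_CD = -23100·482/(771.8·103000) = -0.1401 mm
δ = Σδ_i = 0.2111 mm.

0.211 mm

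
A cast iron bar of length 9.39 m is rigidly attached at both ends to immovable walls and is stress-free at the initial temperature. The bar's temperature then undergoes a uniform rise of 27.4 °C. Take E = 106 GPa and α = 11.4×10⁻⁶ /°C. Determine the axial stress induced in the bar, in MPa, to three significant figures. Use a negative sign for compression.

-33.1 MPa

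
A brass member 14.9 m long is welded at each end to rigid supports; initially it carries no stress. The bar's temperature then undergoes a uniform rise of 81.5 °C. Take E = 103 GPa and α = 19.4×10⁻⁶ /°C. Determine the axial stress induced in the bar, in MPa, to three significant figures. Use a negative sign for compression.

-163 MPa

Free thermal expansion αLΔT = 19.4e-6 · 14900 · 81.5 = 23.56 mm.
The walls impose strain ε = −(23.56)/14900 = -1.5811e-03; σ = Eε = 103000 · -1.5811e-03 = -162.9 MPa.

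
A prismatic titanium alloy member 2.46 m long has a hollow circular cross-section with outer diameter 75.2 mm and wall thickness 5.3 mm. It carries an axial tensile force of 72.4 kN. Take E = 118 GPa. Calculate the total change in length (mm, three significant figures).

A = 1164 mm².
δ_mech = NL/(AE) = 72400·2460/(1164·118000) = 1.297 mm.

1.30 mm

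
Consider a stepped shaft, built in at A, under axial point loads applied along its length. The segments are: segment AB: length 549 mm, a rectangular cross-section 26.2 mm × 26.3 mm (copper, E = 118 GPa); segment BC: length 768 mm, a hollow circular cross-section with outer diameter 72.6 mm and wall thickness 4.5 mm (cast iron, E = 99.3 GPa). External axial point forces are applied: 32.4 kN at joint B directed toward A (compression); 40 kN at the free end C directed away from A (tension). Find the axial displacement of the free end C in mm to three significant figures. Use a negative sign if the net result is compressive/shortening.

0.373 mm

Internal axial forces (sectioning from the free end, tension +): N_BC = 40 kN, N_AB = 7.6 kN.
A_AB = 689.1 mm².
A_BC = 962.7 mm².
δ_AB = 7600·549/(689.1·118000) = 0.05132 mm
δ_BC = 40000·768/(962.7·99300) = 0.3213 mm
δ = Σδ_i = 0.3727 mm.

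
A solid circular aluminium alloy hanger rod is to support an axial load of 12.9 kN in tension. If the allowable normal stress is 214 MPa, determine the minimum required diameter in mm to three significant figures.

8.76 mm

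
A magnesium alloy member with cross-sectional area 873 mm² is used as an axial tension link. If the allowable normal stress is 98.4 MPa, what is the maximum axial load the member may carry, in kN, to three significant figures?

85.9 kN

P_max = σ_allow · A = 98.4 · 873 = 85900 N = 85.9 kN.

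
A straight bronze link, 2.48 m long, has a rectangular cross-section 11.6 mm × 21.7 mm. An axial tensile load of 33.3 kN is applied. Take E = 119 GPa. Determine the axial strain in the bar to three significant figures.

A = 251.7 mm².
σ = N/A = 132.3 MPa; ε = σ/E = 132.3/119000 = 1.112e-03.

0.00111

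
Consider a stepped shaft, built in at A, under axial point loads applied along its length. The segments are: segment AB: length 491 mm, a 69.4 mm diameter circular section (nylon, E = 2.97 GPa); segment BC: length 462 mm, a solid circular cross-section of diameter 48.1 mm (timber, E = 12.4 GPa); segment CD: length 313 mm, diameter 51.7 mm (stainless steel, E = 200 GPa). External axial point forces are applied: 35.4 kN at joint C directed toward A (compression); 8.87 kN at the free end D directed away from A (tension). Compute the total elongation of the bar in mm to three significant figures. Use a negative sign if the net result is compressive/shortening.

Internal axial forces (sectioning from the free end, tension +): N_CD = 8.87 kN, N_BC = -26.53 kN, N_AB = -26.53 kN.
A_AB = 3783 mm².
A_BC = 1817 mm².
A_CD = 2099 mm².
δ_AB = -26530·491/(3783·2970) = -1.159 mm
δ_BC = -26530·462/(1817·12400) = -0.544 mm
δ_CD = 8870·313/(2099·200000) = 0.006613 mm
δ = Σδ_i = -1.697 mm.

-1.70 mm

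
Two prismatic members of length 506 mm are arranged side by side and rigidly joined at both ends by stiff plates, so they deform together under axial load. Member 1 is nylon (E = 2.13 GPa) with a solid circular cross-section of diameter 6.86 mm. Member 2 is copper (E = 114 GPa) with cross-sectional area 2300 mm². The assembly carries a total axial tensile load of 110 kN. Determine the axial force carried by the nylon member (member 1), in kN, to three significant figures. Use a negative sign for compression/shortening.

0.0330 kN

A_1 = 36.96 mm².
Equal strain + equilibrium ⇒ each member carries load in proportion to AE: A₁E₁ = 78730 N, A₂E₂ = 262200000 N, ΣAE = 262300000 N.
F₁ = P·A₁E₁/ΣAE = 110000·78730/262300000 = 33.02 N.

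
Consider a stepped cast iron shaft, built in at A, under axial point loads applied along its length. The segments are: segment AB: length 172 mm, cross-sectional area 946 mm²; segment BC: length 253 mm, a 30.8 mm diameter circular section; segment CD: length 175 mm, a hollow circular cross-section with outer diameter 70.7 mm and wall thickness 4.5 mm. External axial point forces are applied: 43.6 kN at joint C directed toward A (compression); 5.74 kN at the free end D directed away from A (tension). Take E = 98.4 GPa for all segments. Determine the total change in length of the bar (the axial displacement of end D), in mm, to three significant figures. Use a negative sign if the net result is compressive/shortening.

-0.190 mm

Internal axial forces (sectioning from the free end, tension +): N_CD = 5.74 kN, N_BC = -37.86 kN, N_AB = -37.86 kN.
A_BC = 745.1 mm².
A_CD = 935.9 mm².
δ_AB = -37860·172/(946·98400) = -0.06996 mm
δ_BC = -37860·253/(745.1·98400) = -0.1307 mm
δ_CD = 5740·175/(935.9·98400) = 0.01091 mm
δ = Σδ_i = -0.1897 mm.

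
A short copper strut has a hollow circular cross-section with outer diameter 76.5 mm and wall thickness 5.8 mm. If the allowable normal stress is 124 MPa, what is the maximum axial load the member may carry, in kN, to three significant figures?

A = 1288 mm².
P_max = σ_allow · A = 124 · 1288 = 159700 N = 159.7 kN.

160 kN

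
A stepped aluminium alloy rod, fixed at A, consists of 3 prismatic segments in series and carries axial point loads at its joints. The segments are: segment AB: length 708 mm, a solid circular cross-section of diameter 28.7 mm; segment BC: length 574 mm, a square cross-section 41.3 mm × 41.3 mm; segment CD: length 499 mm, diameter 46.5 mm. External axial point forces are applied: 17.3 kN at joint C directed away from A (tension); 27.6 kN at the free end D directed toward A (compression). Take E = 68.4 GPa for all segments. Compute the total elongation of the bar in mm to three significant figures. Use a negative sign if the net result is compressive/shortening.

Internal axial forces (sectioning from the free end, tension +): N_CD = -27.6 kN, N_BC = -10.3 kN, N_AB = -10.3 kN.
A_AB = 646.9 mm².
A_BC = 1706 mm².
A_CD = 1698 mm².
δ_AB = -10300·708/(646.9·68400) = -0.1648 mm
δ_BC = -10300·574/(1706·68400) = -0.05067 mm
δ_CD = -27600·499/(1698·68400) = -0.1186 mm
δ = Σδ_i = -0.334 mm.

-0.334 mm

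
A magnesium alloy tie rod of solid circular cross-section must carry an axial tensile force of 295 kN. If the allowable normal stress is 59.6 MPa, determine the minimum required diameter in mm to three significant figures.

Required area A ≥ P/σ_allow = 295000/59.6 = 4950 mm².
For a solid circular section, d ≥ √(4A/π) = 79.39 mm.

79.4 mm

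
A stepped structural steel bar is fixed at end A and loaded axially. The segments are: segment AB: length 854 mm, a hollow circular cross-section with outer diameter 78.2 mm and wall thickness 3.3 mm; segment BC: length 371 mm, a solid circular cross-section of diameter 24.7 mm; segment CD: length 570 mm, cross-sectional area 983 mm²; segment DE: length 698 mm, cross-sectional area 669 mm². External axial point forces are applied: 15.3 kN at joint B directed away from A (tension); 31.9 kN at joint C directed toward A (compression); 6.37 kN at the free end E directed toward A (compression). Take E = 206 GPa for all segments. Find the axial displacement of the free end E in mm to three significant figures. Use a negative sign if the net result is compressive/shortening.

Internal axial forces (sectioning from the free end, tension +): N_DE = -6.37 kN, N_CD = -6.37 kN, N_BC = -38.27 kN, N_AB = -22.97 kN.
A_AB = 776.5 mm².
A_BC = 479.2 mm².
δ_AB = -22970·854/(776.5·206000) = -0.1226 mm
δ_BC = -38270·371/(479.2·206000) = -0.1438 mm
δ_CD = -6370·570/(983·206000) = -0.01793 mm
δ_DE = -6370·698/(669·206000) = -0.03226 mm
δ = Σδ_i = -0.3167 mm.

-0.317 mm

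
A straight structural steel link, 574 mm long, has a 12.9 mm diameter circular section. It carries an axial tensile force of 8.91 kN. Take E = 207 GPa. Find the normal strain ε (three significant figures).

3.29e-04

A = 130.7 mm².
σ = N/A = 68.17 MPa; ε = σ/E = 68.17/207000 = 3.293e-04.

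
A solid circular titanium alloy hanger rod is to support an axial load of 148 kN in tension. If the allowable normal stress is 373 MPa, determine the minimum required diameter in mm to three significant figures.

22.5 mm

Required area A ≥ P/σ_allow = 148000/373 = 396.8 mm².
For a solid circular section, d ≥ √(4A/π) = 22.48 mm.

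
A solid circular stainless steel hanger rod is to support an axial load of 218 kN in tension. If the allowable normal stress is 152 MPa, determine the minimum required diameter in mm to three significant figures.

Required area A ≥ P/σ_allow = 218000/152 = 1434 mm².
For a solid circular section, d ≥ √(4A/π) = 42.73 mm.

42.7 mm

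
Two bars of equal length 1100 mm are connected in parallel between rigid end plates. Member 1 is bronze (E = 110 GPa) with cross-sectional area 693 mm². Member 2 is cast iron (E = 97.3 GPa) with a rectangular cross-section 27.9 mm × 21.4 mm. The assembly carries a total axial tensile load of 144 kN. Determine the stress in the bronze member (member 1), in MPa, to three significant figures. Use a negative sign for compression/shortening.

A_2 = 597.1 mm².
Equal strain + equilibrium ⇒ each member carries load in proportion to AE: A₁E₁ = 76230000 N, A₂E₂ = 58090000 N, ΣAE = 134300000 N.
σ₁ = P·E₁/ΣAE = 144000·110000/134300000 = 117.9 MPa.

118 MPa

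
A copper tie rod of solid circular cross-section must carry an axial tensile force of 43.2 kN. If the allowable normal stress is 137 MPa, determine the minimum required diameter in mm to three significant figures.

Required area A ≥ P/σ_allow = 43200/137 = 315.3 mm².
For a solid circular section, d ≥ √(4A/π) = 20.04 mm.

20.0 mm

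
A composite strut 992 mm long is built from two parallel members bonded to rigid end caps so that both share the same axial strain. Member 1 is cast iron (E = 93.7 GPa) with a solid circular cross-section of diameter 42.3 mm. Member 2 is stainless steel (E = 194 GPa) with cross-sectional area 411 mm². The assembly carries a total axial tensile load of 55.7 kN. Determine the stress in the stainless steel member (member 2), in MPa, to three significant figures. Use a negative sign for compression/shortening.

51.1 MPa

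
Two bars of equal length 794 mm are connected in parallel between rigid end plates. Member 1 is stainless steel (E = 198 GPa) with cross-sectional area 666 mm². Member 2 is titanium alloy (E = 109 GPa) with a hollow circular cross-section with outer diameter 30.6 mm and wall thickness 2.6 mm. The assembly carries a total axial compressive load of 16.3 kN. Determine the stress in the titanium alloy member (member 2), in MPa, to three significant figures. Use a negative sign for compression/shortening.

-11.3 MPa

A_2 = 228.7 mm².
Equal strain + equilibrium ⇒ each member carries load in proportion to AE: A₁E₁ = 131900000 N, A₂E₂ = 24930000 N, ΣAE = 156800000 N.
σ₂ = P·E₂/ΣAE = -16300·109000/156800000 = -11.33 MPa.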